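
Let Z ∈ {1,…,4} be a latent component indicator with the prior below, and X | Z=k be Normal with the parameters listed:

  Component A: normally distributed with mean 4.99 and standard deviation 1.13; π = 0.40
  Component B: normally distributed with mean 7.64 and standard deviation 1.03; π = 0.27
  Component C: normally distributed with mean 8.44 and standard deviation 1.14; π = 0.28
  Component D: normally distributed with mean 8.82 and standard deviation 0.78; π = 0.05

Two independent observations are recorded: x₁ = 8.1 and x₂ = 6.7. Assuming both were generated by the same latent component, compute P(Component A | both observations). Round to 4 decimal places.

Posterior ∝ prior × likelihood, so P(k | x) ∝ P(Z=k) f_k(x); normalise over all components.
Since both observations come from the same component, the likelihood for component k is f_k(x₁)·f_k(x₂).
  f_A = [(1/(1.13·√(2π)))·exp(−(8.1−4.99)²/(2·1.13²)) = 0.353046·exp(-3.78734) = 0.00799857] × [0.112348] = 0.000898622
  f_B = [(1/(1.03·√(2π)))·exp(−(8.1−7.64)²/(2·1.03²)) = 0.387323·exp(-0.09973) = 0.35056] × [0.255397] = 0.0895319
  f_C = [(1/(1.14·√(2π)))·exp(−(8.1−8.44)²/(2·1.14²)) = 0.349949·exp(-0.04448) = 0.334726] × [0.109177] = 0.0365443
  f_D = [(1/(0.78·√(2π)))·exp(−(8.1−8.82)²/(2·0.78²)) = 0.511464·exp(-0.42604) = 0.334034] × [0.0127261] = 0.00425095
Weight by the priors:
  P(Z=A)·f_A = 0.40 × 0.000898622 = 0.000359449
  P(Z=B)·f_B = 0.27 × 0.0895319 = 0.0241736
  P(Z=C)·f_C = 0.28 × 0.0365443 = 0.0102324
  P(Z=D)·f_D = 0.05 × 0.00425095 = 0.000212548
Denominator: 0.000359449 + 0.0241736 + 0.0102324 + 0.000212548 = 0.034978
P(Component A | x₁,x₂) ≈ 0.0103

0.0103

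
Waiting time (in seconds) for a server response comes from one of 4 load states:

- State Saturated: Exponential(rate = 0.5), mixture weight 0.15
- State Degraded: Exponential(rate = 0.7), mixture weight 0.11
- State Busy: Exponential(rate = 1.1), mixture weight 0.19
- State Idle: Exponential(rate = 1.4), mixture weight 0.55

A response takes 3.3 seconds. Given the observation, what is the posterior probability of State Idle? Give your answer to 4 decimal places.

By Bayes' theorem, P(k | x) = π_k f_k(x) / Σ_j π_j f_j(x).
Component likelihoods at x = 3.3 seconds:
  f_Saturated = 0.096025
  f_Degraded = 0.0694829
  f_Busy = 0.0291678
  f_Idle = 0.0137939
Unnormalised posteriors:
  π_Saturated·f_Saturated = 0.15 × 0.096025 = 0.0144037
  π_Degraded·f_Degraded = 0.11 × 0.0694829 = 0.00764312
  π_Busy·f_Busy = 0.19 × 0.0291678 = 0.00554188
  π_Idle·f_Idle = 0.55 × 0.0137939 = 0.00758665
Denominator: 0.0144037 + 0.00764312 + 0.00554188 + 0.00758665 = 0.0351754
Responsibility of State Idle: 0.00758665 / 0.0351754 ≈ 0.2157

0.2157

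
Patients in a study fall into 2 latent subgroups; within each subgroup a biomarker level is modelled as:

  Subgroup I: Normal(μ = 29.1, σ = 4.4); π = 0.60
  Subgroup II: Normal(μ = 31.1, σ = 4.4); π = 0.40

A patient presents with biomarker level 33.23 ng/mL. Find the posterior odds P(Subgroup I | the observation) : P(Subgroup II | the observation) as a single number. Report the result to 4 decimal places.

Since P(k|x) ∝ π_k f_k(x), the posterior odds are π_i f_i(x) / (π_j f_j(x)).
Normal densities:
  L_I = (1/(4.4·√(2π)))·exp(−(33.23−29.1)²/(2·4.4²)) = 0.090669·exp(-0.44052) = 0.0583636
  L_II = (1/(4.4·√(2π)))·exp(−(33.23−31.1)²/(2·4.4²)) = 0.090669·exp(-0.11717) = 0.0806437
Posterior odds = (π_I·L_I) / (π_II·L_II) = (0.60·0.0583636) / (0.40·0.0806437) = 0.0350182 / 0.0322575 ≈ 1.0856

1.0856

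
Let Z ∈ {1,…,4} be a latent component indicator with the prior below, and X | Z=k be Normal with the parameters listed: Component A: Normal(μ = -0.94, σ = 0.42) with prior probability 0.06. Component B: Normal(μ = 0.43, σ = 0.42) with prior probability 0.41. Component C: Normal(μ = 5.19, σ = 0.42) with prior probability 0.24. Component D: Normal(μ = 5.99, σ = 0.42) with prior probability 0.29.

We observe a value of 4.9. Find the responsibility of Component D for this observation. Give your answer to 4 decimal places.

0.0502

P(component k | x) = P(Z=k)·f_k(x) / marginal(x), where marginal(x) = Σ_j P(Z=j)·f_j(x).
Evaluate each component's likelihood at the observed value:
  p_A = 9.86033e-43
  p_B = 2.40605e-25
  p_C = 0.748401
  p_D = 0.0327429
Weight by the priors:
  P(Z=A)·p_A = 0.06 × 9.86033e-43 = 5.9162e-44
  P(Z=B)·p_B = 0.41 × 2.40605e-25 = 9.86479e-26
  P(Z=C)·p_C = 0.24 × 0.748401 = 0.179616
  P(Z=D)·p_D = 0.29 × 0.0327429 = 0.00949545
Normaliser: 5.9162e-44 + 9.86479e-26 + 0.179616 + 0.00949545 = 0.189112
P(Component D | the observation) ≈ 0.0502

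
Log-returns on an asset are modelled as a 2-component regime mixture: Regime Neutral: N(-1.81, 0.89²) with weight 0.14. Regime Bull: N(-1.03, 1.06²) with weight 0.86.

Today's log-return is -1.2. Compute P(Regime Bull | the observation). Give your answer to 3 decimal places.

P(component k | x) = P(Z=k)·f_k(x) / marginal(x), where marginal(x) = Σ_j P(Z=j)·f_j(x).
Normal densities:
  L_Neutral = 0.354415
  L_Bull = 0.371551
Multiply by the mixture weights:
  P(Z=Neutral)·L_Neutral = 0.14 × 0.354415 = 0.0496181
  P(Z=Bull)·L_Bull = 0.86 × 0.371551 = 0.319534
Normaliser: 0.0496181 + 0.319534 = 0.369152
P(Regime Bull | -1.2) ≈ 0.866

0.866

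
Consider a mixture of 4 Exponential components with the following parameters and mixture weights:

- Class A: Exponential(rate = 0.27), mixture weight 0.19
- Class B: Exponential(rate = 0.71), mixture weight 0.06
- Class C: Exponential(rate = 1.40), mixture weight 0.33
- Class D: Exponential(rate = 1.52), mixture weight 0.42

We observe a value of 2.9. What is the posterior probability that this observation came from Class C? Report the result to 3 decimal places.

Apply Bayes' rule: the posterior for each component is proportional to its prior times its likelihood at x.
Exponential densities:
  f_A = 0.27·e^(−0.27·2.9) = 0.27·e^(−0.7830) = 0.123399
  f_B = 0.71·e^(−0.71·2.9) = 0.71·e^(−2.0590) = 0.0905829
  f_C = 1.40·e^(−1.40·2.9) = 1.40·e^(−4.0600) = 0.0241486
  f_D = 1.52·e^(−1.52·2.9) = 1.52·e^(−4.4080) = 0.0185129
Weight by the priors:
  w_A·f_A = 0.19 × 0.123399 = 0.0234458
  w_B·f_B = 0.06 × 0.0905829 = 0.00543497
  w_C·f_C = 0.33 × 0.0241486 = 0.00796905
  w_D·f_D = 0.42 × 0.0185129 = 0.0077754
Evidence: 0.0234458 + 0.00543497 + 0.00796905 + 0.0077754 = 0.0446252
P(Class C | data) ≈ 0.179

0.179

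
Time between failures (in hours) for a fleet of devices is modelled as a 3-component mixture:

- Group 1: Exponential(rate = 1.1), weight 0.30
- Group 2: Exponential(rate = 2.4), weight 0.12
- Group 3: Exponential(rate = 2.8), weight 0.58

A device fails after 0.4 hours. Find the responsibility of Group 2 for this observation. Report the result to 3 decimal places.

P(component k | x) = π_k·f_k(x) / marginal(x), where marginal(x) = Σ_j π_j·f_j(x).
Component likelihoods at x = 0.4 hours:
  f_1 = 1.1·e^(−1.1·0.4) = 1.1·e^(−0.4400) = 0.70844
  f_2 = 2.4·e^(−2.4·0.4) = 2.4·e^(−0.9600) = 0.918943
  f_3 = 2.8·e^(−2.8·0.4) = 2.8·e^(−1.1200) = 0.913583
Weight by the priors:
  π_1·f_1 = 0.30 × 0.70844 = 0.212532
  π_2·f_2 = 0.12 × 0.918943 = 0.110273
  π_3·f_3 = 0.58 × 0.913583 = 0.529878
Denominator: 0.212532 + 0.110273 + 0.529878 = 0.852684
P(Group 2 | 0.4 hours) ≈ 0.129

0.129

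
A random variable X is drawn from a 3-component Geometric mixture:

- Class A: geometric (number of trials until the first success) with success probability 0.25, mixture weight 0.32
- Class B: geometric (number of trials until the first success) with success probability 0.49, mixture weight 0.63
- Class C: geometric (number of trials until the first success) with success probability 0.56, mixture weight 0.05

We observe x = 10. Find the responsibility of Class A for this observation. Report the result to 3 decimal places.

P(component k | x) = w_k·f_k(x) / marginal(x), where marginal(x) = Σ_j w_j·f_j(x).
Geometric probabilities:
  p_A = 0.25·(1−0.25)^9 = 0.25·0.0750847 = 0.0187712
  p_B = 0.49·(1−0.49)^9 = 0.49·0.00233417 = 0.00114374
  p_C = 0.56·(1−0.56)^9 = 0.56·0.000618122 = 0.000346148
Weight by the priors:
  w_A·p_A = 0.32 × 0.0187712 = 0.00600677
  w_B·p_B = 0.63 × 0.00114374 = 0.000720557
  w_C·p_C = 0.05 × 0.000346148 = 1.73074e-05
Denominator: 0.00600677 + 0.000720557 + 1.73074e-05 = 0.00674464
P(Class A | data) = 0.00600677 / 0.00674464 ≈ 0.891

0.891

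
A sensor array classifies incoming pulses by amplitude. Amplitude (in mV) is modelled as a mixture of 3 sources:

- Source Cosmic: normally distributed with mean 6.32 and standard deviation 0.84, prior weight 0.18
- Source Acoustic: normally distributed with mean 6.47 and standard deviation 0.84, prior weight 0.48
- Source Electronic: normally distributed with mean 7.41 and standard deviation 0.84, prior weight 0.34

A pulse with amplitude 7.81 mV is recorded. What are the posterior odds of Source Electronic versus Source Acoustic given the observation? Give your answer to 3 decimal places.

2.257

Posterior odds = (π_i f_i(x)) / (π_j f_j(x)); the normalising sum cancels.
Component likelihoods at x = 7.81 mV:
  p_Cosmic = (1/(0.84·√(2π)))·exp(−(7.81−6.32)²/(2·0.84²)) = 0.474931·exp(-1.57320) = 0.0984915
  p_Acoustic = (1/(0.84·√(2π)))·exp(−(7.81−6.47)²/(2·0.84²)) = 0.474931·exp(-1.27239) = 0.133057
  p_Electronic = (1/(0.84·√(2π)))·exp(−(7.81−7.41)²/(2·0.84²)) = 0.474931·exp(-0.11338) = 0.424025
Odds = (0.34/0.48) × (0.424025/0.133057) = 0.708333 × 3.18679 ≈ 2.257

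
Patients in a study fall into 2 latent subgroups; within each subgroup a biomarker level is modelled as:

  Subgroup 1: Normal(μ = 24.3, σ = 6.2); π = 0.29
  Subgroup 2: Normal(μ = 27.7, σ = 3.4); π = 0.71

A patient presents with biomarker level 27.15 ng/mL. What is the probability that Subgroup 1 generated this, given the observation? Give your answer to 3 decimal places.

0.170

By Bayes' theorem, P(k | x) = π_k f_k(x) / Σ_j π_j f_j(x).
Component likelihoods at x = 27.15 ng/mL:
  p_1 = (1/(6.2·√(2π)))·exp(−(27.15−24.3)²/(2·6.2²)) = 0.064346·exp(-0.10565) = 0.0578941
  p_2 = (1/(3.4·√(2π)))·exp(−(27.15−27.7)²/(2·3.4²)) = 0.117336·exp(-0.01308) = 0.115811
Multiply by the mixture weights:
  π_1·p_1 = 0.29 × 0.0578941 = 0.0167893
  π_2·p_2 = 0.71 × 0.115811 = 0.0822256
Normaliser: 0.0167893 + 0.0822256 = 0.0990149
P(Subgroup 1 | data) ≈ 0.170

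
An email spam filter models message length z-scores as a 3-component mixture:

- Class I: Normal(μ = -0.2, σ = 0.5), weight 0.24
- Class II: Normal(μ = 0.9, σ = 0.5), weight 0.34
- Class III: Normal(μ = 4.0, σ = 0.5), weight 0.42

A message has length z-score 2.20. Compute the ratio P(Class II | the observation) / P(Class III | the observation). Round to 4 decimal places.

17.9698

The posterior odds equal the prior odds times the likelihood ratio: (w_i/w_j)·(f_i(x)/f_j(x)).
Evaluate each component's likelihood at the observed value:
  L_I = (1/(0.5·√(2π)))·exp(−(2.20−-0.2)²/(2·0.5²)) = 0.797885·exp(-11.52000) = 7.9226e-06
  L_II = (1/(0.5·√(2π)))·exp(−(2.20−0.9)²/(2·0.5²)) = 0.797885·exp(-3.38000) = 0.0271659
  L_III = (1/(0.5·√(2π)))·exp(−(2.20−4.0)²/(2·0.5²)) = 0.797885·exp(-6.48000) = 0.0012238
Odds = (0.34/0.42) × (0.0271659/0.0012238) = 0.809524 × 22.198 ≈ 17.9698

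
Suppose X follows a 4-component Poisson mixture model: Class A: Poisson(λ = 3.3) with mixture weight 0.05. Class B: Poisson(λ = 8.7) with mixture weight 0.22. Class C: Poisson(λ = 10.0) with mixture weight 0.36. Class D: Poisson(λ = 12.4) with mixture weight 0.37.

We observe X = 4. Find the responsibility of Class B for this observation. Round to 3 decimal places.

0.334

Apply Bayes' rule: the posterior for each component is proportional to its prior times its likelihood at x.
Poisson probabilities:
  L_A = e^(−3.3)·3.3^4/4! = 0.182252
  L_B = e^(−8.7)·8.7^4/4! = 0.0397653
  L_C = e^(−10.0)·10.0^4/4! = 0.0189166
  L_D = e^(−12.4)·12.4^4/4! = 0.00405718
Prior × likelihood for each component:
  P(Z=A)·L_A = 0.05 × 0.182252 = 0.00911261
  P(Z=B)·L_B = 0.22 × 0.0397653 = 0.00874836
  P(Z=C)·L_C = 0.36 × 0.0189166 = 0.00680999
  P(Z=D)·L_D = 0.37 × 0.00405718 = 0.00150116
Denominator: 0.00911261 + 0.00874836 + 0.00680999 + 0.00150116 = 0.0261721
P(Class B | the observation) = 0.00874836 / 0.0261721 ≈ 0.334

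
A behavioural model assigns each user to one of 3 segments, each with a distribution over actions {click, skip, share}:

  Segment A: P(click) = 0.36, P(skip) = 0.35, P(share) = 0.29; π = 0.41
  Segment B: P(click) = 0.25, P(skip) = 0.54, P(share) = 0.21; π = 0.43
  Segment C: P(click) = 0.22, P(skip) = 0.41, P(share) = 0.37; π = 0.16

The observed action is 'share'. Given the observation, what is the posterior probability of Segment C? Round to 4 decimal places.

0.2206

The responsibility of component k is π_k f_k(x) divided by Σ_j π_j f_j(x).
Categorical probabilities:
  L_A = P(share | comp) = 0.29
  L_B = P(share | comp) = 0.21
  L_C = P(share | comp) = 0.37
Weight by the priors:
  π_A·L_A = 0.41 × 0.29 = 0.1189
  π_B·L_B = 0.43 × 0.21 = 0.0903
  π_C·L_C = 0.16 × 0.37 = 0.0592
Evidence: 0.1189 + 0.0903 + 0.0592 = 0.2684
So the posterior for Segment C is 0.0592 / 0.2684 ≈ 0.2206.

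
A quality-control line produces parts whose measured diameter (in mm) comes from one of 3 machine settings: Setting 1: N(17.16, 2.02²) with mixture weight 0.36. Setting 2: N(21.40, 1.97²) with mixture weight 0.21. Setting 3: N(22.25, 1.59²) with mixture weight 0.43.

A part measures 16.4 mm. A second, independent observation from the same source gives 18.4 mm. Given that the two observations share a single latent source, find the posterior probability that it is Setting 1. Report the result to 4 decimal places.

P(component k | x) = w_k·f_k(x) / marginal(x), where marginal(x) = Σ_j w_j·f_j(x).
Since both observations come from the same component, the likelihood for component k is f_k(x₁)·f_k(x₂).
  f_1 = [(1/(2.02·√(2π)))·exp(−(16.4−17.16)²/(2·2.02²)) = 0.197496·exp(-0.07078) = 0.184001] × [0.163581] = 0.030099
  f_2 = [(1/(1.97·√(2π)))·exp(−(16.4−21.40)²/(2·1.97²)) = 0.202509·exp(-3.22090) = 0.00808395] × [0.0635139] = 0.000513443
  f_3 = [(1/(1.59·√(2π)))·exp(−(16.4−22.25)²/(2·1.59²)) = 0.250907·exp(-6.76842) = 0.000288419] × [0.013377] = 3.85817e-06
Prior × likelihood for each component:
  w_1·f_1 = 0.36 × 0.030099 = 0.0108357
  w_2·f_2 = 0.21 × 0.000513443 = 0.000107823
  w_3·f_3 = 0.43 × 3.85817e-06 = 1.65901e-06
Normaliser: 0.0108357 + 0.000107823 + 1.65901e-06 = 0.0109451
P(Setting 1 | data) ≈ 0.9900

0.9900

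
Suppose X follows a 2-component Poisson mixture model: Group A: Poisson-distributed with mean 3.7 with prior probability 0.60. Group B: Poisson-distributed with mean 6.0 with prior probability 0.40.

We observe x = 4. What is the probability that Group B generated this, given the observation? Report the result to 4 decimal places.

0.3161

The responsibility of component k is w_k f_k(x) divided by Σ_j w_j f_j(x).
Poisson probabilities:
  p_A = e^(−3.7)·3.7^4/4! = 0.193066
  p_B = e^(−6.0)·6.0^4/4! = 0.133853
Multiply by the mixture weights:
  w_A·p_A = 0.60 × 0.193066 = 0.11584
  w_B·p_B = 0.40 × 0.133853 = 0.053541
Denominator: 0.11584 + 0.053541 = 0.169381
So the posterior for Group B is 0.053541 / 0.169381 ≈ 0.3161.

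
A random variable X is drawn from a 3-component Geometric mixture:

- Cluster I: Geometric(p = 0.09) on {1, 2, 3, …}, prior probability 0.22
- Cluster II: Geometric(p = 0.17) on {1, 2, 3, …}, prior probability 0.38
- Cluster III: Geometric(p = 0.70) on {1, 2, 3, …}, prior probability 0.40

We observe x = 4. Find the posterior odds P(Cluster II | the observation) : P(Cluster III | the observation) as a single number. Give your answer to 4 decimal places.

Posterior odds = (π_i f_i(x)) / (π_j f_j(x)); the normalising sum cancels.
Evaluate each component's likelihood at the observed value:
  L_I = 0.09·(1−0.09)^3 = 0.09·0.753571 = 0.0678214
  L_II = 0.17·(1−0.17)^3 = 0.17·0.571787 = 0.0972038
  L_III = 0.70·(1−0.70)^3 = 0.70·0.027 = 0.0189
Odds = (0.38/0.40) × (0.0972038/0.0189) = 0.95 × 5.14306 ≈ 4.8859

4.8859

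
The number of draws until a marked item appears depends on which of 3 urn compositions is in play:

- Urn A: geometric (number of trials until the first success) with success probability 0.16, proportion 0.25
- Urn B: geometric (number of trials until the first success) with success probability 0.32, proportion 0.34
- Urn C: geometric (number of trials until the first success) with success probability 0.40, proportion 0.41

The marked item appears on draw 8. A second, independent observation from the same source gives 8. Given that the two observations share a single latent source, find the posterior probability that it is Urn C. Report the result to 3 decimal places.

P(component k | x) = π_k·f_k(x) / marginal(x), where marginal(x) = Σ_j π_j·f_j(x).
Since both observations come from the same component, the likelihood for component k is f_k(x₁)·f_k(x₂).
  f_A = [0.16·(1−0.16)^7 = 0.16·0.29509 = 0.0472145] × [0.0472145] = 0.0022292
  f_B = [0.32·(1−0.32)^7 = 0.32·0.0672299 = 0.0215136] × [0.0215136] = 0.000462833
  f_C = [0.40·(1−0.40)^7 = 0.40·0.0279936 = 0.0111974] × [0.0111974] = 0.000125383
Unnormalised posteriors:
  π_A·f_A = 0.25 × 0.0022292 = 0.000557301
  π_B·f_B = 0.34 × 0.000462833 = 0.000157363
  π_C·f_C = 0.41 × 0.000125383 = 5.14069e-05
Evidence: 0.000557301 + 0.000157363 + 5.14069e-05 = 0.000766071
P(Urn C | x) = 5.14069e-05 / 0.000766071 ≈ 0.067

0.067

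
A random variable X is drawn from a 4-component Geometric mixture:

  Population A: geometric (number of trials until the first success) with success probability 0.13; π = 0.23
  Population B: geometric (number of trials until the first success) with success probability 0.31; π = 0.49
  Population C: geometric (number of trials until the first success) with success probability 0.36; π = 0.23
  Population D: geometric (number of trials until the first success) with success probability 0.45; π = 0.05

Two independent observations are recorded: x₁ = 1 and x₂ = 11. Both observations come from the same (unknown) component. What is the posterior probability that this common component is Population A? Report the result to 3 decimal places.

0.388

Posterior ∝ prior × likelihood, so P(k | x) ∝ P(Z=k) f_k(x); normalise over all components.
Since both observations come from the same component, the likelihood for component k is f_k(x₁)·f_k(x₂).
  L_A = [0.13·(1−0.13)^0 = 0.13·1 = 0.13] × [0.032295] = 0.00419836
  L_B = [0.31·(1−0.31)^0 = 0.31·1 = 0.31] × [0.0075832] = 0.00235079
  L_C = [0.36·(1−0.36)^0 = 0.36·1 = 0.36] × [0.00415052] = 0.00149419
  L_D = [0.45·(1−0.45)^0 = 0.45·1 = 0.45] × [0.00113983] = 0.000512923
Weight by the priors:
  P(Z=A)·L_A = 0.23 × 0.00419836 = 0.000965622
  P(Z=B)·L_B = 0.49 × 0.00235079 = 0.00115189
  P(Z=C)·L_C = 0.23 × 0.00149419 = 0.000343663
  P(Z=D)·L_D = 0.05 × 0.000512923 = 2.56461e-05
Normaliser: 0.000965622 + 0.00115189 + 0.000343663 + 2.56461e-05 = 0.00248682
P(Population A | x) ≈ 0.388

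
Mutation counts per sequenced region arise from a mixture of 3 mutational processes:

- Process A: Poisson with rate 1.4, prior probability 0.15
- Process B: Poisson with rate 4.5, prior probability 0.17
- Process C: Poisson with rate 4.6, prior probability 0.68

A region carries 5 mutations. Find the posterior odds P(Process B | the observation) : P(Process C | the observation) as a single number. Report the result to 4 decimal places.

0.2475

Posterior odds = (w_i f_i(x)) / (w_j f_j(x)); the normalising sum cancels.
Component likelihoods at x = 5 mutations:
  L_A = 0.0110521
  L_B = 0.170827
  L_C = 0.172526
0.0290406 / 0.117317 ≈ 0.2475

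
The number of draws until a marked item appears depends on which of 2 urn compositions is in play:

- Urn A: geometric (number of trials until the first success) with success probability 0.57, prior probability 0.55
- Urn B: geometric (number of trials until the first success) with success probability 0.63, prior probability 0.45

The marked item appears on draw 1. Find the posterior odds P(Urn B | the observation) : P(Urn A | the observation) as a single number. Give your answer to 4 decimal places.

0.9043

Since P(k|x) ∝ P(Z=k) f_k(x), the posterior odds are P(Z=i) f_i(x) / (P(Z=j) f_j(x)).
Evaluate each component's likelihood at the observed value:
  f_A = 0.57
  f_B = 0.63
Odds = (0.45/0.55) × (0.63/0.57) = 0.818182 × 1.10526 ≈ 0.9043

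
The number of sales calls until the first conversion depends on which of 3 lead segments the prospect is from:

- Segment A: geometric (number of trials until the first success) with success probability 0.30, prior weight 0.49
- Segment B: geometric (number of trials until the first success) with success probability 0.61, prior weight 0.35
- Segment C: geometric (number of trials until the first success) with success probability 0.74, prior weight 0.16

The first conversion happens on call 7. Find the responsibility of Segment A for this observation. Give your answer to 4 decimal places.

By Bayes' theorem, P(k | x) = w_k f_k(x) / Σ_j w_j f_j(x).
Geometric probabilities:
  p_A = 0.0352947
  p_B = 0.00214643
  p_C = 0.000228598
Unnormalised posteriors:
  w_A·p_A = 0.49 × 0.0352947 = 0.0172944
  w_B·p_B = 0.35 × 0.00214643 = 0.000751252
  w_C·p_C = 0.16 × 0.000228598 = 3.65756e-05
Sum: 0.0172944 + 0.000751252 + 3.65756e-05 = 0.0180822
P(Segment A | x) = 0.0172944 / 0.0180822 ≈ 0.9564

0.9564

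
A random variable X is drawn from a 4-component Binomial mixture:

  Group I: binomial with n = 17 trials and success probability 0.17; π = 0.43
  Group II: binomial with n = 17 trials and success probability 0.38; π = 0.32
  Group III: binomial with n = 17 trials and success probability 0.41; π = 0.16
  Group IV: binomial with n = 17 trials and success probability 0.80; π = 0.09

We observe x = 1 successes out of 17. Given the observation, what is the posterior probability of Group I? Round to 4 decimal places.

By Bayes' theorem, P(k | x) = π_k f_k(x) / Σ_j π_j f_j(x).
Binomial probabilities:
  p_I = 0.146605
  p_II = 0.00307964
  p_III = 0.00150267
  p_IV = 8.9129e-11
Prior × likelihood for each component:
  π_I·p_I = 0.43 × 0.146605 = 0.0630399
  π_II·p_II = 0.32 × 0.00307964 = 0.000985484
  π_III·p_III = 0.16 × 0.00150267 = 0.000240428
  π_IV·p_IV = 0.09 × 8.9129e-11 = 8.02161e-12
Denominator: 0.0630399 + 0.000985484 + 0.000240428 + 8.02161e-12 = 0.0642658
P(Group I | x) = 0.0630399 / 0.0642658 ≈ 0.9809

0.9809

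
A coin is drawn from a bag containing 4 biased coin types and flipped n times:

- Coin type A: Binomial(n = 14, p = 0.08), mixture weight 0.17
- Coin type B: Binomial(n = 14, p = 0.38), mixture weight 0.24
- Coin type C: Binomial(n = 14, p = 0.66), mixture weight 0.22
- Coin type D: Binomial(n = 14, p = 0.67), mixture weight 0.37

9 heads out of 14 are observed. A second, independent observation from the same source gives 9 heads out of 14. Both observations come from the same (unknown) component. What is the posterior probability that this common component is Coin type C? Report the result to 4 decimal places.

0.3764

P(component k | x) = π_k·f_k(x) / marginal(x), where marginal(x) = Σ_j π_j·f_j(x).
Since both observations come from the same component, the likelihood for component k is f_k(x₁)·f_k(x₂).
  f_A = [C(14,9)·0.08^9·0.92^5 = 2002·1.34218e-10·0.659082 = 1.77098e-07] × [1.77098e-07] = 3.13636e-14
  f_B = [C(14,9)·0.38^9·0.62^5 = 2002·0.000165216·0.0916133 = 0.0303023] × [0.0303023] = 0.000918226
  f_C = [C(14,9)·0.66^9·0.34^5 = 2002·0.0237627·0.00454354 = 0.216149] × [0.216149] = 0.0467206
  f_D = [C(14,9)·0.67^9·0.33^5 = 2002·0.0272065·0.00391354 = 0.213161] × [0.213161] = 0.0454375
Multiply by the mixture weights:
  π_A·f_A = 0.17 × 3.13636e-14 = 5.33182e-15
  π_B·f_B = 0.24 × 0.000918226 = 0.000220374
  π_C·f_C = 0.22 × 0.0467206 = 0.0102785
  π_D·f_D = 0.37 × 0.0454375 = 0.0168119
Marginal: 5.33182e-15 + 0.000220374 + 0.0102785 + 0.0168119 = 0.0273108
So the posterior for Coin type C is 0.0102785 / 0.0273108 ≈ 0.3764.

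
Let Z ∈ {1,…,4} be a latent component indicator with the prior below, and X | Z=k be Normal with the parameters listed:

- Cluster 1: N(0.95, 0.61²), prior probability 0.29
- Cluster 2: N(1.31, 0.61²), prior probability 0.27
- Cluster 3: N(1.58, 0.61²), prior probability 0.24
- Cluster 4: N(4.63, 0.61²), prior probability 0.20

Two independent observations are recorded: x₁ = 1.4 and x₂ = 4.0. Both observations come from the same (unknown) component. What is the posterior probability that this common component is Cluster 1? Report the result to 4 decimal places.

By Bayes' theorem, P(k | x) = π_k f_k(x) / Σ_j π_j f_j(x).
Since both observations come from the same component, the likelihood for component k is f_k(x₁)·f_k(x₂).
  L_1 = [(1/(0.61·√(2π)))·exp(−(1.4−0.95)²/(2·0.61²)) = 0.654004·exp(-0.27210) = 0.498204] × [2.43725e-06] = 1.21424e-06
  L_2 = [(1/(0.61·√(2π)))·exp(−(1.4−1.31)²/(2·0.61²)) = 0.654004·exp(-0.01088) = 0.646924] × [3.91555e-05] = 2.53306e-05
  L_3 = [(1/(0.61·√(2π)))·exp(−(1.4−1.58)²/(2·0.61²)) = 0.654004·exp(-0.04354) = 0.626142] × [0.000250004] = 0.000156538
  L_4 = [(1/(0.61·√(2π)))·exp(−(1.4−4.63)²/(2·0.61²)) = 0.654004·exp(-14.01895) = 5.33616e-07] × [0.383672] = 2.04734e-07
Unnormalised posteriors:
  π_1·L_1 = 0.29 × 1.21424e-06 = 3.52131e-07
  π_2·L_2 = 0.27 × 2.53306e-05 = 6.83927e-06
  π_3·L_3 = 0.24 × 0.000156538 = 3.75691e-05
  π_4·L_4 = 0.20 × 2.04734e-07 = 4.09468e-08
Normaliser: 3.52131e-07 + 6.83927e-06 + 3.75691e-05 + 4.09468e-08 = 4.48015e-05
Responsibility of Cluster 1: 3.52131e-07 / 4.48015e-05 ≈ 0.0079

0.0079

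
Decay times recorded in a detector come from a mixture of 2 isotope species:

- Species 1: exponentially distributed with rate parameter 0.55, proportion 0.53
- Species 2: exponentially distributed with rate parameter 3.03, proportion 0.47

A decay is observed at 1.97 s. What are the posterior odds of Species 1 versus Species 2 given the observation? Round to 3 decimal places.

The posterior odds equal the prior odds times the likelihood ratio: (P(Z=i)/P(Z=j))·(f_i(x)/f_j(x)).
Evaluate each component's likelihood at the observed value:
  f_1 = 0.55·e^(−0.55·1.97) = 0.55·e^(−1.0835) = 0.186125
  f_2 = 3.03·e^(−3.03·1.97) = 3.03·e^(−5.9691) = 0.00774632
0.0986462 / 0.00364077 ≈ 27.095

27.095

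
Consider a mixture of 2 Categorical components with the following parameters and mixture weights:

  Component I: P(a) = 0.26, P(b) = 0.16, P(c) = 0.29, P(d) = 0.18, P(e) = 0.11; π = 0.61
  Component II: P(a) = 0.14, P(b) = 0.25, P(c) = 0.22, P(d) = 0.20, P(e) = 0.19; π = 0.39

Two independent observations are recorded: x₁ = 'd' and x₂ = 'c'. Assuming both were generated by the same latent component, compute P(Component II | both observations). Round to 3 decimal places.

By Bayes' theorem, P(k | x) = π_k f_k(x) / Σ_j π_j f_j(x).
Since both observations come from the same component, the likelihood for component k is f_k(x₁)·f_k(x₂).
  L_I = [P(d | comp) = 0.18] × [0.29] = 0.0522
  L_II = [P(d | comp) = 0.20] × [0.22] = 0.044
Weight by the priors:
  π_I·L_I = 0.61 × 0.0522 = 0.031842
  π_II·L_II = 0.39 × 0.044 = 0.01716
Evidence: 0.031842 + 0.01716 = 0.049002
So the posterior for Component II is 0.01716 / 0.049002 ≈ 0.350.

0.350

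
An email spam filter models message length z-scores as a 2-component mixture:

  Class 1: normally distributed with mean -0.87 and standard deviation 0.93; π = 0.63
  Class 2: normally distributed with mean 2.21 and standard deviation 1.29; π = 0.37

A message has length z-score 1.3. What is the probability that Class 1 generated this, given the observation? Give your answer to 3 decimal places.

The responsibility of component k is w_k f_k(x) divided by Σ_j w_j f_j(x).
Component likelihoods at x = 1.3:
  f_1 = 0.0281956
  f_2 = 0.241136
Prior × likelihood for each component:
  w_1·f_1 = 0.63 × 0.0281956 = 0.0177632
  w_2·f_2 = 0.37 × 0.241136 = 0.0892203
Denominator: 0.0177632 + 0.0892203 = 0.106984
P(Class 1 | data) ≈ 0.166

0.166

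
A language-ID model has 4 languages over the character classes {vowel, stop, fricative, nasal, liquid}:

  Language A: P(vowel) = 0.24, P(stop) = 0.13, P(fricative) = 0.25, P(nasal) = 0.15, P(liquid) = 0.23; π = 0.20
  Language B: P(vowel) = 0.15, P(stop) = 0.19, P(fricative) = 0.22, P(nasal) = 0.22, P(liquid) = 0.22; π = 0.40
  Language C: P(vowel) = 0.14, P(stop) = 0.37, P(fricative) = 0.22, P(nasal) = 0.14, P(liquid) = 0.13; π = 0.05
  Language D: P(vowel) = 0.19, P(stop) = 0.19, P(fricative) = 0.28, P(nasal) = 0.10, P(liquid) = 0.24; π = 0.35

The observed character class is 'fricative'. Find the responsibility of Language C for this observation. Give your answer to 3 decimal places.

The responsibility of component k is w_k f_k(x) divided by Σ_j w_j f_j(x).
Evaluate each component's likelihood at the observed value:
  f_A = P(fricative | comp) = 0.25
  f_B = P(fricative | comp) = 0.22
  f_C = P(fricative | comp) = 0.22
  f_D = P(fricative | comp) = 0.28
Prior × likelihood for each component:
  w_A·f_A = 0.20 × 0.25 = 0.05
  w_B·f_B = 0.40 × 0.22 = 0.088
  w_C·f_C = 0.05 × 0.22 = 0.011
  w_D·f_D = 0.35 × 0.28 = 0.098
Normaliser: 0.05 + 0.088 + 0.011 + 0.098 = 0.247
P(Language C | the observation) ≈ 0.045

0.045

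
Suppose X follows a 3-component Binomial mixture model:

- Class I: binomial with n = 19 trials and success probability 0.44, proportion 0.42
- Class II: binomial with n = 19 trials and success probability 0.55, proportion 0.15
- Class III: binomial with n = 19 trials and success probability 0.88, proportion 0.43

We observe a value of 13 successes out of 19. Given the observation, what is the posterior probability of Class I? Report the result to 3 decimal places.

Posterior ∝ prior × likelihood, so P(k | x) ∝ w_k f_k(x); normalise over all components.
Component likelihoods at x = 13 successes out of 19:
  p_I = C(19,13)·0.44^13·0.56^6 = 27132·2.31678e-05·0.030841 = 0.0193863
  p_II = C(19,13)·0.55^13·0.45^6 = 27132·0.00042142·0.00830377 = 0.0949449
  p_III = C(19,13)·0.88^13·0.12^6 = 27132·0.189791·2.98598e-06 = 0.015376
Weight by the priors:
  w_I·p_I = 0.42 × 0.0193863 = 0.00814224
  w_II·p_II = 0.15 × 0.0949449 = 0.0142417
  w_III·p_III = 0.43 × 0.015376 = 0.00661169
Normaliser: 0.00814224 + 0.0142417 + 0.00661169 = 0.0289957
P(Class I | 13 successes out of 19) = 0.00814224 / 0.0289957 ≈ 0.281

0.281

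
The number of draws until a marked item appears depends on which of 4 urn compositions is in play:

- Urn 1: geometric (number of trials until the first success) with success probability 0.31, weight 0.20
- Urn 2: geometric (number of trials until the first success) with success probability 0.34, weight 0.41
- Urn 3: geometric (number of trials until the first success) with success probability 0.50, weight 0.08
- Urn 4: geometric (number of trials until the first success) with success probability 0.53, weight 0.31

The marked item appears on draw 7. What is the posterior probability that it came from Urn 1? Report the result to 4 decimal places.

0.3247

Apply Bayes' rule: the posterior for each component is proportional to its prior times its likelihood at x.
Component likelihoods at x = 7:
  f_1 = 0.31·(1−0.31)^6 = 0.31·0.107918 = 0.0334546
  f_2 = 0.34·(1−0.34)^6 = 0.34·0.082654 = 0.0281023
  f_3 = 0.50·(1−0.50)^6 = 0.50·0.015625 = 0.0078125
  f_4 = 0.53·(1−0.53)^6 = 0.53·0.0107792 = 0.00571298
Prior × likelihood for each component:
  w_1·f_1 = 0.20 × 0.0334546 = 0.00669093
  w_2·f_2 = 0.41 × 0.0281023 = 0.011522
  w_3·f_3 = 0.08 × 0.0078125 = 0.000625
  w_4·f_4 = 0.31 × 0.00571298 = 0.00177103
Normaliser: 0.00669093 + 0.011522 + 0.000625 + 0.00177103 = 0.0206089
P(Urn 1 | x) ≈ 0.3247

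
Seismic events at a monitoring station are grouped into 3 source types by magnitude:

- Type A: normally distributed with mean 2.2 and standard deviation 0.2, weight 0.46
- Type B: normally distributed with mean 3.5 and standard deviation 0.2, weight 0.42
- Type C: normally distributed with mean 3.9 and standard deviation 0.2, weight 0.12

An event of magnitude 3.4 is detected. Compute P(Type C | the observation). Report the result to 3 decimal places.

Apply Bayes' rule: the posterior for each component is proportional to its prior times its likelihood at x.
Normal densities:
  p_A = 3.03794e-08
  p_B = 1.76033
  p_C = 0.0876415
Unnormalised posteriors:
  π_A·p_A = 0.46 × 3.03794e-08 = 1.39745e-08
  π_B·p_B = 0.42 × 1.76033 = 0.739337
  π_C·p_C = 0.12 × 0.0876415 = 0.010517
Normaliser: 1.39745e-08 + 0.739337 + 0.010517 = 0.749854
So the posterior for Type C is 0.010517 / 0.749854 ≈ 0.014.

0.014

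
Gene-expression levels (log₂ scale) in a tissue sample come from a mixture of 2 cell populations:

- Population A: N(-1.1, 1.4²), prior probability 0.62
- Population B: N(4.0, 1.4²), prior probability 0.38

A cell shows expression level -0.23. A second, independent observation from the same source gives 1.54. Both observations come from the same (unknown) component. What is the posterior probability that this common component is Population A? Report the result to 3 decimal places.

0.990

Posterior ∝ prior × likelihood, so P(k | x) ∝ P(Z=k) f_k(x); normalise over all components.
Since both observations come from the same component, the likelihood for component k is f_k(x₁)·f_k(x₂).
  L_A = [(1/(1.4·√(2π)))·exp(−(-0.23−-1.1)²/(2·1.4²)) = 0.284959·exp(-0.19309) = 0.234923] × [0.0481531] = 0.0113123
  L_B = [(1/(1.4·√(2π)))·exp(−(-0.23−4.0)²/(2·1.4²)) = 0.284959·exp(-4.56452) = 0.00296782] × [0.0608596] = 0.000180621
Weight by the priors:
  P(Z=A)·L_A = 0.62 × 0.0113123 = 0.00701361
  P(Z=B)·L_B = 0.38 × 0.000180621 = 6.86358e-05
Evidence: 0.00701361 + 6.86358e-05 = 0.00708224
P(Population A | x₁,x₂) ≈ 0.990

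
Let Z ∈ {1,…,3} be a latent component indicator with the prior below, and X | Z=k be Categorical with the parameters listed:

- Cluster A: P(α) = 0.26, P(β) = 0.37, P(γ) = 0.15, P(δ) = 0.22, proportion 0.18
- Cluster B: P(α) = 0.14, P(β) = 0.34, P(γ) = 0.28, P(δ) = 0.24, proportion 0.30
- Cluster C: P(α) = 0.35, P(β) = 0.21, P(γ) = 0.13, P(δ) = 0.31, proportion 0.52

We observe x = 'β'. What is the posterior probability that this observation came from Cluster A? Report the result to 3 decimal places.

By Bayes' theorem, P(k | x) = π_k f_k(x) / Σ_j π_j f_j(x).
Component likelihoods at x = 'β':
  L_A = 0.37
  L_B = 0.34
  L_C = 0.21
Prior × likelihood for each component:
  π_A·L_A = 0.18 × 0.37 = 0.0666
  π_B·L_B = 0.30 × 0.34 = 0.102
  π_C·L_C = 0.52 × 0.21 = 0.1092
Sum: 0.0666 + 0.102 + 0.1092 = 0.2778
So the posterior for Cluster A is 0.0666 / 0.2778 ≈ 0.240.

0.240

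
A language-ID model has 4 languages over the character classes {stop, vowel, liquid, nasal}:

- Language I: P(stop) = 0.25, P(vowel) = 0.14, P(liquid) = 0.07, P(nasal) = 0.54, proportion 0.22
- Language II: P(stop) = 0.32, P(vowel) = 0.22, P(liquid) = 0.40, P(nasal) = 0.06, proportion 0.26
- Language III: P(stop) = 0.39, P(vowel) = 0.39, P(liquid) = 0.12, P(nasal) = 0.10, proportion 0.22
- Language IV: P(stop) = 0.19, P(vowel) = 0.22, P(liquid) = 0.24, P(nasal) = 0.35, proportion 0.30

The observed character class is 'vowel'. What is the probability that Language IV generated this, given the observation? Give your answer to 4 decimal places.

By Bayes' theorem, P(k | x) = π_k f_k(x) / Σ_j π_j f_j(x).
Categorical probabilities:
  p_I = P(vowel | comp) = 0.14
  p_II = P(vowel | comp) = 0.22
  p_III = P(vowel | comp) = 0.39
  p_IV = P(vowel | comp) = 0.22
Prior × likelihood for each component:
  π_I·p_I = 0.22 × 0.14 = 0.0308
  π_II·p_II = 0.26 × 0.22 = 0.0572
  π_III·p_III = 0.22 × 0.39 = 0.0858
  π_IV·p_IV = 0.30 × 0.22 = 0.066
Normaliser: 0.0308 + 0.0572 + 0.0858 + 0.066 = 0.2398
P(Language IV | data) = 0.066 / 0.2398 ≈ 0.2752

0.2752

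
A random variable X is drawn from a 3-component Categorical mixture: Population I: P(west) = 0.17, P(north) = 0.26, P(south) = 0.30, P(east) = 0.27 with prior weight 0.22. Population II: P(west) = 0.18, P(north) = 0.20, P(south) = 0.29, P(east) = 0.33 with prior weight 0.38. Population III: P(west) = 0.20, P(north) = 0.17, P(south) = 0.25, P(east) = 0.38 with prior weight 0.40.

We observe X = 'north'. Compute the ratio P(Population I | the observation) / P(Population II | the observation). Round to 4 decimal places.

Since P(k|x) ∝ π_k f_k(x), the posterior odds are π_i f_i(x) / (π_j f_j(x)).
Component likelihoods at x = 'north':
  f_I = P(north | comp) = 0.26
  f_II = P(north | comp) = 0.20
  f_III = P(north | comp) = 0.17
Posterior odds = (π_I·f_I) / (π_II·f_II) = (0.22·0.26) / (0.38·0.2) = 0.0572 / 0.076 ≈ 0.7526

0.7526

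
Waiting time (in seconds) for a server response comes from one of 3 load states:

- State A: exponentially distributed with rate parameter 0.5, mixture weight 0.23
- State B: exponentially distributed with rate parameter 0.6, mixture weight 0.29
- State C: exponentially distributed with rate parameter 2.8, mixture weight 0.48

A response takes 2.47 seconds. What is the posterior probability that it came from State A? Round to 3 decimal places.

The responsibility of component k is w_k f_k(x) divided by Σ_j w_j f_j(x).
Evaluate each component's likelihood at the observed value:
  L_A = 0.145417
  L_B = 0.13631
  L_C = 0.00277701
Prior × likelihood for each component:
  w_A·L_A = 0.23 × 0.145417 = 0.033446
  w_B·L_B = 0.29 × 0.13631 = 0.0395298
  w_C·L_C = 0.48 × 0.00277701 = 0.00133296
Marginal: 0.033446 + 0.0395298 + 0.00133296 = 0.0743088
P(State A | x) ≈ 0.450

0.450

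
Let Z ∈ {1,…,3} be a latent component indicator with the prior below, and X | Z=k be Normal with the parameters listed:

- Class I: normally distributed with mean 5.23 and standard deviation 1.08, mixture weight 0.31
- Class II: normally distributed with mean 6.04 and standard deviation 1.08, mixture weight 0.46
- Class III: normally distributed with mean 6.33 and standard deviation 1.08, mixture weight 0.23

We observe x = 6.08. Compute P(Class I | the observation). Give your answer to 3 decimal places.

0.250

P(component k | x) = π_k·f_k(x) / marginal(x), where marginal(x) = Σ_j π_j·f_j(x).
Normal densities:
  p_I = 0.271006
  p_II = 0.369138
  p_III = 0.359626
Unnormalised posteriors:
  π_I·p_I = 0.31 × 0.271006 = 0.084012
  π_II·p_II = 0.46 × 0.369138 = 0.169803
  π_III·p_III = 0.23 × 0.359626 = 0.0827139
Denominator: 0.084012 + 0.169803 + 0.0827139 = 0.336529
So the posterior for Class I is 0.084012 / 0.336529 ≈ 0.250.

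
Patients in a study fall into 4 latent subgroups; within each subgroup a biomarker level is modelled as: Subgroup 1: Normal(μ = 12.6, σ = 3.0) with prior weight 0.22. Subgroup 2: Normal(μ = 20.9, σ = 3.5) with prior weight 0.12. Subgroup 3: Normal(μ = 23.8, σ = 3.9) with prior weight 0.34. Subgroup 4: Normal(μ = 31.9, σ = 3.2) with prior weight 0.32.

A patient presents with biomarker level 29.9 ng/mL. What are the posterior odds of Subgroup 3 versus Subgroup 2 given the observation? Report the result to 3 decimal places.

The posterior odds equal the prior odds times the likelihood ratio: (π_i/π_j)·(f_i(x)/f_j(x)).
Evaluate each component's likelihood at the observed value:
  L_1 = (1/(3.0·√(2π)))·exp(−(29.9−12.6)²/(2·3.0²)) = 0.132981·exp(-16.62722) = 7.99241e-09
  L_2 = (1/(3.5·√(2π)))·exp(−(29.9−20.9)²/(2·3.5²)) = 0.113984·exp(-3.30612) = 0.00417841
  L_3 = (1/(3.9·√(2π)))·exp(−(29.9−23.8)²/(2·3.9²)) = 0.102293·exp(-1.22321) = 0.0301032
  L_4 = (1/(3.2·√(2π)))·exp(−(29.9−31.9)²/(2·3.2²)) = 0.124669·exp(-0.19531) = 0.10255
Odds = (0.34/0.12) × (0.0301032/0.00417841) = 2.83333 × 7.20446 ≈ 20.413

20.413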